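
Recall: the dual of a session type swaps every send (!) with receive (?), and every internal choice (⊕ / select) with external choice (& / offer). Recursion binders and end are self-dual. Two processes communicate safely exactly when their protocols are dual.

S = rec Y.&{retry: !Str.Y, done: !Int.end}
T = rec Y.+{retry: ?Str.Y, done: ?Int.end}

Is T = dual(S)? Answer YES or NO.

rec Y | rec Y  match (μ self-dual)
  &{retry,done} | +{retry,done}  match label sets agree
    [retry]
      !Str | ?Str  match
        Y | Y  match
    [done]
      !Int | ?Int  match
        end | end  match

YES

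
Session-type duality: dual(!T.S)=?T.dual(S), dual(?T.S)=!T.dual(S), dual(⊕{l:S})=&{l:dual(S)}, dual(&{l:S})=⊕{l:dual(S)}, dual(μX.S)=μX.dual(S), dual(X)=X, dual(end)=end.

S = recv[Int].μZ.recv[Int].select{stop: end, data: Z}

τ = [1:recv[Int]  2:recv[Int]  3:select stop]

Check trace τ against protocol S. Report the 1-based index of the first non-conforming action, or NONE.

NONE

step 1: recv[Int]  ok  now at μZ.…
step 2: recv[Int]  ok  now at select{stop: end, data: μZ.…}
step 3: select stop  ok  now at end
τ conforms to S (length 3)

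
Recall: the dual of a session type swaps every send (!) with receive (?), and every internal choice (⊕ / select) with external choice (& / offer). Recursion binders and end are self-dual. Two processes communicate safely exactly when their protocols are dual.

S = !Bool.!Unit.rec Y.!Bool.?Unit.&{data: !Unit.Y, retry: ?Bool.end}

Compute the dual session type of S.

?Bool.?Unit.rec Y.?Bool.!Unit.+{data: ?Unit.Y, retry: !Bool.end}

!Bool ↦ ?Bool
  !Unit ↦ ?Unit
    rec Y ↦ rec Y  (rec unchanged)
      !Bool ↦ ?Bool
        ?Unit ↦ !Unit
          &{data,retry} ↦ +{data,retry}  (offer→select)
            [data]
              !Unit ↦ ?Unit
                Y self-dual
            [retry]
              ?Bool ↦ !Bool
                end self-dual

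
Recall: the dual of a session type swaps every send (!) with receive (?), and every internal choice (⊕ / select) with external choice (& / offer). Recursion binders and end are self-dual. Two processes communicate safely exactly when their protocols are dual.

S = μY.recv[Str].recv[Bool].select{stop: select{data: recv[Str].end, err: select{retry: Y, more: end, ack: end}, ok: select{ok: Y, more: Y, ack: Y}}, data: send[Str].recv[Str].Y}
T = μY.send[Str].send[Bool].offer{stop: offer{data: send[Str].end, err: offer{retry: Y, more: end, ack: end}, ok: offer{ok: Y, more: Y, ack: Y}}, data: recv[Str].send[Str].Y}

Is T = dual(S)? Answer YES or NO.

YES

μY ‖ μY  match (binder kept)
  recv[Str] ‖ send[Str]  match
    recv[Bool] ‖ send[Bool]  match
      select{stop,data} ‖ offer{stop,data}  match same labels
        case stop:
          select{data,err,ok} ‖ offer{data,err,ok}  match same labels
            case data:
              recv[Str] ‖ send[Str]  match
                end ‖ end  match
            case err:
              select{retry,more,ack} ‖ offer{retry,more,ack}  match same labels
                case retry:
                  Y ‖ Y  match
                case more:
                  end ‖ end  match
                case ack:
                  end ‖ end  match
            case ok:
              select{ok,more,ack} ‖ offer{ok,more,ack}  match same labels
                case ok:
                  Y ‖ Y  match
                case more:
                  Y ‖ Y  match
                case ack:
                  Y ‖ Y  match
        case data:
          send[Str] ‖ recv[Str]  match
            recv[Str] ‖ send[Str]  match
              Y ‖ Y  match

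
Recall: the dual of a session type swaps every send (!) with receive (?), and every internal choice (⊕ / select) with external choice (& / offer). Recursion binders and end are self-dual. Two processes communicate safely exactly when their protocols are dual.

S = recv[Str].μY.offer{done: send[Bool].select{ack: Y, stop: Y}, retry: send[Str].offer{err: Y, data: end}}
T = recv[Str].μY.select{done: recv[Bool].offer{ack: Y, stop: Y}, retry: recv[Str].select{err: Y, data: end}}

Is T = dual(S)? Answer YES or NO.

recv[Str] ‖ recv[Str]  ✗ same direction on both sides — not dual

NO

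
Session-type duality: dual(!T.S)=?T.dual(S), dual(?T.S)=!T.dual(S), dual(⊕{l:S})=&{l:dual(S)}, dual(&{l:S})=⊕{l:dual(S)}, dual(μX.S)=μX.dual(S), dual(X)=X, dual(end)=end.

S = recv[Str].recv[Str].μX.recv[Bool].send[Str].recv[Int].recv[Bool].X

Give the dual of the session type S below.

recv[Str] ↦ send[Str]
  recv[Str] ↦ send[Str]
    μX ↦ μX  (μ self-dual)
      recv[Bool] ↦ send[Bool]
        send[Str] ↦ recv[Str]
          recv[Int] ↦ send[Int]
            recv[Bool] ↦ send[Bool]
              dual(X) = X

send[Str].send[Str].μX.send[Bool].recv[Str].send[Int].send[Bool].X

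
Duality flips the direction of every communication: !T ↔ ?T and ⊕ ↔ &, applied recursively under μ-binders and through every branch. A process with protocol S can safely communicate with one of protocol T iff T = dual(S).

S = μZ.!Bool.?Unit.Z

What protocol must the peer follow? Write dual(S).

μZ = μZ  (binder kept)
  !Bool = ?Bool
    ?Unit = !Unit
      Z ↦ Z

μZ.?Bool.!Unit.Z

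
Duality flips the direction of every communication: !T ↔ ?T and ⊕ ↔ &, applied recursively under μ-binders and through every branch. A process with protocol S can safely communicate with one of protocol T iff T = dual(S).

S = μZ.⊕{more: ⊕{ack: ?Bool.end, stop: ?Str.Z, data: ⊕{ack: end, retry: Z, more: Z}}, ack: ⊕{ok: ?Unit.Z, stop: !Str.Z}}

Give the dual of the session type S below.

μZ = μZ  (rec unchanged)
  ⊕{more,ack} = &{more,ack}  (⊕→&)
    case more:
      ⊕{ack,stop,data} = &{ack,stop,data}  (⊕→&)
        case ack:
          ?Bool = !Bool
            end self-dual
        case stop:
          ?Str = !Str
            Z self-dual
        case data:
          ⊕{ack,retry,more} = &{ack,retry,more}  (⊕→&)
            case ack:
              end self-dual
            case retry:
              Z self-dual
            case more:
              Z self-dual
    case ack:
      ⊕{ok,stop} = &{ok,stop}  (⊕→&)
        case ok:
          ?Unit = !Unit
            Z self-dual
        case stop:
          !Str = ?Str
            Z self-dual

μZ.&{more: &{ack: !Bool.end, stop: !Str.Z, data: &{ack: end, retry: Z, more: Z}}, ack: &{ok: !Unit.Z, stop: ?Str.Z}}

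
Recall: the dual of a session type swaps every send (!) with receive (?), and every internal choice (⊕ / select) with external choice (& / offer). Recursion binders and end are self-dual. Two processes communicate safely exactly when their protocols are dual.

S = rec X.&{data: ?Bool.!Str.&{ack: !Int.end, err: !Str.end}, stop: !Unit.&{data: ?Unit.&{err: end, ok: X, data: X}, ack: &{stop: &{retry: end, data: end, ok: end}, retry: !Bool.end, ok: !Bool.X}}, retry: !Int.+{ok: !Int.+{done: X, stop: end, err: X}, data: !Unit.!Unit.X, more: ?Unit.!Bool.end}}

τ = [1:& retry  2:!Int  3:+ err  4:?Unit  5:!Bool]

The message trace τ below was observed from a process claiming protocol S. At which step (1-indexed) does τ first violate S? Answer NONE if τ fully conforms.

[1] & retry  ok  now at !Int.+{ok: !Int.+{done: rec X.…, stop: end, err: rec X.…}, data: !Unit.!Unit.rec X.…, more: ?Unit.!Bool.end}
[2] !Int  ok  now at +{ok: !Int.+{done: rec X.…, stop: end, err: rec X.…}, data: !Unit.!Unit.rec X.…, more: ?Unit.!Bool.end}
[3] got + err, protocol expects + ok or + data or + more  ✗

3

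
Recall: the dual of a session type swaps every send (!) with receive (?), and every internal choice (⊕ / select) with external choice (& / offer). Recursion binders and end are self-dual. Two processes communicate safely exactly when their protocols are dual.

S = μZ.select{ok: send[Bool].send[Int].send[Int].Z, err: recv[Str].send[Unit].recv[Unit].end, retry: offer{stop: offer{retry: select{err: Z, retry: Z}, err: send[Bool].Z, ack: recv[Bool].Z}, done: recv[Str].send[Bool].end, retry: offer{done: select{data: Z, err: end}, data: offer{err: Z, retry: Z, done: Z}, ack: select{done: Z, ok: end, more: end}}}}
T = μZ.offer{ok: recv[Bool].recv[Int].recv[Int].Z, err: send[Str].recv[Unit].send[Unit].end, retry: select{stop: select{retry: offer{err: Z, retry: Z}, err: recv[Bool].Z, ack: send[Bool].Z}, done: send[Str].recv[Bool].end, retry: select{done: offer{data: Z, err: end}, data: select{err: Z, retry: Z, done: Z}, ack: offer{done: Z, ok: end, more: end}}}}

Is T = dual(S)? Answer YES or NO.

μZ vs μZ  ✓ (μ self-dual)
  select{ok,err,retry} vs offer{ok,err,retry}  ✓ labels match
    • ok:
      send[Bool] vs recv[Bool]  ✓
        send[Int] vs recv[Int]  ✓
          send[Int] vs recv[Int]  ✓
            Z vs Z  ✓
    • err:
      recv[Str] vs send[Str]  ✓
        send[Unit] vs recv[Unit]  ✓
          recv[Unit] vs send[Unit]  ✓
            end vs end  ✓
    • retry:
      offer{stop,done,retry} vs select{stop,done,retry}  ✓ labels match
        • stop:
          offer{retry,err,ack} vs select{retry,err,ack}  ✓ labels match
            • retry:
              select{err,retry} vs offer{err,retry}  ✓ labels match
                • err:
                  Z vs Z  ✓
                • retry:
                  Z vs Z  ✓
            • err:
              send[Bool] vs recv[Bool]  ✓
                Z vs Z  ✓
            • ack:
              recv[Bool] vs send[Bool]  ✓
                Z vs Z  ✓
        • done:
          recv[Str] vs send[Str]  ✓
            send[Bool] vs recv[Bool]  ✓
              end vs end  ✓
        • retry:
          offer{done,data,ack} vs select{done,data,ack}  ✓ labels match
            • done:
              select{data,err} vs offer{data,err}  ✓ labels match
                • data:
                  Z vs Z  ✓
                • err:
                  end vs end  ✓
            • data:
              offer{err,retry,done} vs select{err,retry,done}  ✓ labels match
                • err:
                  Z vs Z  ✓
                • retry:
                  Z vs Z  ✓
                • done:
                  Z vs Z  ✓
            • ack:
              select{done,ok,more} vs offer{done,ok,more}  ✓ labels match
                • done:
                  Z vs Z  ✓
                • ok:
                  end vs end  ✓
                • more:
                  end vs end  ✓

YES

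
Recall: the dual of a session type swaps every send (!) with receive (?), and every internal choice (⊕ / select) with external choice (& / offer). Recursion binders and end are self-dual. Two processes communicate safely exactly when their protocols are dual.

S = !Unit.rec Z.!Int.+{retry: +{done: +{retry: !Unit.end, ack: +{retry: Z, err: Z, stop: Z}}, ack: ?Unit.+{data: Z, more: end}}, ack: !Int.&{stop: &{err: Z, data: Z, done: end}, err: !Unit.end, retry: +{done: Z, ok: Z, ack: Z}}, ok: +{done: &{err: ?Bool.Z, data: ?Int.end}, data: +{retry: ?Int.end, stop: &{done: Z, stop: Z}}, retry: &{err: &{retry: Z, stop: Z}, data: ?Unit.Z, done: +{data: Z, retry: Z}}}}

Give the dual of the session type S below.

!Unit → ?Unit
  rec Z → rec Z  (rec unchanged)
    !Int → ?Int
      +{retry,ack,ok} → &{retry,ack,ok}  (internal→external)
        • retry:
          +{done,ack} → &{done,ack}  (internal→external)
            • done:
              +{retry,ack} → &{retry,ack}  (internal→external)
                • retry:
                  !Unit → ?Unit
                    dual(end) = end
                • ack:
                  +{retry,err,stop} → &{retry,err,stop}  (internal→external)
                    • retry:
                      dual(Z) = Z
                    • err:
                      dual(Z) = Z
                    • stop:
                      dual(Z) = Z
            • ack:
              ?Unit → !Unit
                +{data,more} → &{data,more}  (internal→external)
                  • data:
                    dual(Z) = Z
                  • more:
                    dual(end) = end
        • ack:
          !Int → ?Int
            &{stop,err,retry} → +{stop,err,retry}  (&→⊕)
              • stop:
                &{err,data,done} → +{err,data,done}  (&→⊕)
                  • err:
                    dual(Z) = Z
                  • data:
                    dual(Z) = Z
                  • done:
                    dual(end) = end
              • err:
                !Unit → ?Unit
                  dual(end) = end
              • retry:
                +{done,ok,ack} → &{done,ok,ack}  (internal→external)
                  • done:
                    dual(Z) = Z
                  • ok:
                    dual(Z) = Z
                  • ack:
                    dual(Z) = Z
        • ok:
          +{done,data,retry} → &{done,data,retry}  (internal→external)
            • done:
              &{err,data} → +{err,data}  (&→⊕)
                • err:
                  ?Bool → !Bool
                    dual(Z) = Z
                • data:
                  ?Int → !Int
                    dual(end) = end
            • data:
              +{retry,stop} → &{retry,stop}  (internal→external)
                • retry:
                  ?Int → !Int
                    dual(end) = end
                • stop:
                  &{done,stop} → +{done,stop}  (&→⊕)
                    • done:
                      dual(Z) = Z
                    • stop:
                      dual(Z) = Z
            • retry:
              &{err,data,done} → +{err,data,done}  (&→⊕)
                • err:
                  &{retry,stop} → +{retry,stop}  (&→⊕)
                    • retry:
                      dual(Z) = Z
                    • stop:
                      dual(Z) = Z
                • data:
                  ?Unit → !Unit
                    dual(Z) = Z
                • done:
                  +{data,retry} → &{data,retry}  (internal→external)
                    • data:
                      dual(Z) = Z
                    • retry:
                      dual(Z) = Z

?Unit.rec Z.?Int.&{retry: &{done: &{retry: ?Unit.end, ack: &{retry: Z, err: Z, stop: Z}}, ack: !Unit.&{data: Z, more: end}}, ack: ?Int.+{stop: +{err: Z, data: Z, done: end}, err: ?Unit.end, retry: &{done: Z, ok: Z, ack: Z}}, ok: &{done: +{err: !Bool.Z, data: !Int.end}, data: &{retry: !Int.end, stop: +{done: Z, stop: Z}}, retry: +{err: +{retry: Z, stop: Z}, data: !Unit.Z, done: &{data: Z, retry: Z}}}}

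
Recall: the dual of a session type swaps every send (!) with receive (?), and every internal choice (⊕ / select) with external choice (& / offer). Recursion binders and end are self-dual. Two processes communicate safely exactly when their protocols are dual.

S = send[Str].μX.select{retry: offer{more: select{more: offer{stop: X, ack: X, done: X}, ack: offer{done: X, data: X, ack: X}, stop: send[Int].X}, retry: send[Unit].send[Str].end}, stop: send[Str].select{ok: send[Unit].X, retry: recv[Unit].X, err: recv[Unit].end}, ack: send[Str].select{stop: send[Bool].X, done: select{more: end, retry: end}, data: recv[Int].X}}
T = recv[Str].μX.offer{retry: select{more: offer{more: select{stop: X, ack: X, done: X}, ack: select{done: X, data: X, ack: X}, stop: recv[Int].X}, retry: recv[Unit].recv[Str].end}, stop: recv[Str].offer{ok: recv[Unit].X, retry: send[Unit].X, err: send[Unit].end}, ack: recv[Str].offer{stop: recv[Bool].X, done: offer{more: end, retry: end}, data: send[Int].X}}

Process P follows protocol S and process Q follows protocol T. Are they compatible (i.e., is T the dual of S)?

send[Str] ‖ recv[Str]  match
  μX ‖ μX  match (binder kept)
    select{retry,stop,ack} ‖ offer{retry,stop,ack}  match same labels
      • retry:
        offer{more,retry} ‖ select{more,retry}  match same labels
          • more:
            select{more,ack,stop} ‖ offer{more,ack,stop}  match same labels
              • more:
                offer{stop,ack,done} ‖ select{stop,ack,done}  match same labels
                  • stop:
                    X ‖ X  match
                  • ack:
                    X ‖ X  match
                  • done:
                    X ‖ X  match
              • ack:
                offer{done,data,ack} ‖ select{done,data,ack}  match same labels
                  • done:
                    X ‖ X  match
                  • data:
                    X ‖ X  match
                  • ack:
                    X ‖ X  match
              • stop:
                send[Int] ‖ recv[Int]  match
                  X ‖ X  match
          • retry:
            send[Unit] ‖ recv[Unit]  match
              send[Str] ‖ recv[Str]  match
                end ‖ end  match
      • stop:
        send[Str] ‖ recv[Str]  match
          select{ok,retry,err} ‖ offer{ok,retry,err}  match same labels
            • ok:
              send[Unit] ‖ recv[Unit]  match
                X ‖ X  match
            • retry:
              recv[Unit] ‖ send[Unit]  match
                X ‖ X  match
            • err:
              recv[Unit] ‖ send[Unit]  match
                end ‖ end  match
      • ack:
        send[Str] ‖ recv[Str]  match
          select{stop,done,data} ‖ offer{stop,done,data}  match same labels
            • stop:
              send[Bool] ‖ recv[Bool]  match
                X ‖ X  match
            • done:
              select{more,retry} ‖ offer{more,retry}  match same labels
                • more:
                  end ‖ end  match
                • retry:
                  end ‖ end  match
            • data:
              recv[Int] ‖ send[Int]  match
                X ‖ X  match

YES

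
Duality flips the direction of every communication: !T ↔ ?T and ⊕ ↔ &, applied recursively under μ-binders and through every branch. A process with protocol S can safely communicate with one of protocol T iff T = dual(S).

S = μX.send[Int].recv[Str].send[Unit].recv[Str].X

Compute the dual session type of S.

μX → μX  (binder kept)
  send[Int] → recv[Int]
    recv[Str] → send[Str]
      send[Unit] → recv[Unit]
        recv[Str] → send[Str]
          dual(X) = X

μX.recv[Int].send[Str].recv[Unit].send[Str].X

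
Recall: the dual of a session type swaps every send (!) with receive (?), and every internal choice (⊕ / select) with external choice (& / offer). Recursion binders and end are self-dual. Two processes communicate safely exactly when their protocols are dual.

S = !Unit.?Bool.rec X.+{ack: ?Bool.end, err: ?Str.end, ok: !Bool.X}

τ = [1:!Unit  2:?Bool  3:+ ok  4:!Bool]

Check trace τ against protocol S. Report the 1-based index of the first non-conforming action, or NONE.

NONE

@1 !Unit  match  cont: ?Bool.rec X.…
@2 ?Bool  match  cont: rec X.…
@3 + ok  match  cont: !Bool.rec X.…
@4 !Bool  match  cont: rec X.…
all 4 steps conform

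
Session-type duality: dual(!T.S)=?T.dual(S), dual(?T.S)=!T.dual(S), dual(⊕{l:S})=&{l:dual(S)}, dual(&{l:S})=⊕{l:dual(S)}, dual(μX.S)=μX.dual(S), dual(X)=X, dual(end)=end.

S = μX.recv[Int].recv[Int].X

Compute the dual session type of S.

μX → μX  (rec unchanged)
  recv[Int] → send[Int]
    recv[Int] → send[Int]
      X ↦ X

μX.send[Int].send[Int].X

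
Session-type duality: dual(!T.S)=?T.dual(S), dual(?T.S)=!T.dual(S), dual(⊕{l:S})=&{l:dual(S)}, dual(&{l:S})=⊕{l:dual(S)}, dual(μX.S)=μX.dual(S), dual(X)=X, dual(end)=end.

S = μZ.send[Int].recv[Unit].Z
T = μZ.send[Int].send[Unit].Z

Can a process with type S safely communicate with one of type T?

μZ | μZ  ✓ (μ self-dual)
  send[Int] | send[Int]  ✗ same direction on both sides — not dual

NO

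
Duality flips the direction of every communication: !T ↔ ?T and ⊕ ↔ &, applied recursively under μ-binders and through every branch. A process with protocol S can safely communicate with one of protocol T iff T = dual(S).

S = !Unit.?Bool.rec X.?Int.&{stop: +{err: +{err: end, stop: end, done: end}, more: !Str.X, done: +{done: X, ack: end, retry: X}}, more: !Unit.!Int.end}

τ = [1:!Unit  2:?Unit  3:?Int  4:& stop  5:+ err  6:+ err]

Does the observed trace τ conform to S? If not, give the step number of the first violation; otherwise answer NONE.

2

step 1: !Unit  ok  residual = ?Bool.rec X.…
step 2: got ?Unit, protocol expects ?Bool  ✗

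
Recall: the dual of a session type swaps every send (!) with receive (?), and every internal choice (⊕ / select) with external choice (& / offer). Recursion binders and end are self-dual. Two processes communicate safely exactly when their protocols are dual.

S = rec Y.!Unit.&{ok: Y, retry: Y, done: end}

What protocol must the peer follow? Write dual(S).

rec Y.?Unit.+{ok: Y, retry: Y, done: end}

rec Y = rec Y  (rec unchanged)
  !Unit = ?Unit
    &{ok,retry,done} = +{ok,retry,done}  (&→⊕)
      [ok]
        Y self-dual
      [retry]
        Y self-dual
      [done]
        end self-dual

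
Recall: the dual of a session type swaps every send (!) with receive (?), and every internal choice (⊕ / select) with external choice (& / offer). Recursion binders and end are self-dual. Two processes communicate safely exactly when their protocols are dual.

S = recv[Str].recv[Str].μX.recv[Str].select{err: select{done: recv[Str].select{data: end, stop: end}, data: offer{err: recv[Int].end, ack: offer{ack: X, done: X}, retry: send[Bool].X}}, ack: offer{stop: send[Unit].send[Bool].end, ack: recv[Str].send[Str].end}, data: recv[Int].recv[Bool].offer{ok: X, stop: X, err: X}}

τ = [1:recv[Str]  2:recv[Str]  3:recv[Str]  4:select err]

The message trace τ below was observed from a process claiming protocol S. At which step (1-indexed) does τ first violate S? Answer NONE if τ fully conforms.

NONE

@1 recv[Str]  ✓  cont: recv[Str].μX.…
@2 recv[Str]  ✓  cont: μX.…
@3 recv[Str]  ✓  cont: select{err: select{done: recv[Str].select{data: end, stop: end}, data: offer{err: recv[Int].end, ack: offer{ack: μX.…, done: μX.…}, retry: send[Bool].μX.…}}, ack: offer{stop: send[Unit].send[Bool].end, ack: recv[Str].send[Str].end}, data: recv[Int].recv[Bool].offer{ok: μX.…, stop: μX.…, err: μX.…}}
@4 select err  ✓  cont: select{done: recv[Str].select{data: end, stop: end}, data: offer{err: recv[Int].end, ack: offer{ack: μX.…, done: μX.…}, retry: send[Bool].μX.…}}
all 4 steps conform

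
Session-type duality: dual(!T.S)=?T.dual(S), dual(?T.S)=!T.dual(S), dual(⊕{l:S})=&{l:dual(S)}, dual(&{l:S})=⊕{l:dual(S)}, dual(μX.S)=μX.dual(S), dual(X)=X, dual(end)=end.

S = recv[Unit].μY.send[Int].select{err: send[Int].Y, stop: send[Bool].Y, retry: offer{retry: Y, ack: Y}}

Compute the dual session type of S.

recv[Unit] = send[Unit]
  μY = μY  (μ self-dual)
    send[Int] = recv[Int]
      select{err,stop,retry} = offer{err,stop,retry}  (⊕→&)
        [err]
          send[Int] = recv[Int]
            Y ↦ Y
        [stop]
          send[Bool] = recv[Bool]
            Y ↦ Y
        [retry]
          offer{retry,ack} = select{retry,ack}  (external→internal)
            [retry]
              Y ↦ Y
            [ack]
              Y ↦ Y

send[Unit].μY.recv[Int].offer{err: recv[Int].Y, stop: recv[Bool].Y, retry: select{retry: Y, ack: Y}}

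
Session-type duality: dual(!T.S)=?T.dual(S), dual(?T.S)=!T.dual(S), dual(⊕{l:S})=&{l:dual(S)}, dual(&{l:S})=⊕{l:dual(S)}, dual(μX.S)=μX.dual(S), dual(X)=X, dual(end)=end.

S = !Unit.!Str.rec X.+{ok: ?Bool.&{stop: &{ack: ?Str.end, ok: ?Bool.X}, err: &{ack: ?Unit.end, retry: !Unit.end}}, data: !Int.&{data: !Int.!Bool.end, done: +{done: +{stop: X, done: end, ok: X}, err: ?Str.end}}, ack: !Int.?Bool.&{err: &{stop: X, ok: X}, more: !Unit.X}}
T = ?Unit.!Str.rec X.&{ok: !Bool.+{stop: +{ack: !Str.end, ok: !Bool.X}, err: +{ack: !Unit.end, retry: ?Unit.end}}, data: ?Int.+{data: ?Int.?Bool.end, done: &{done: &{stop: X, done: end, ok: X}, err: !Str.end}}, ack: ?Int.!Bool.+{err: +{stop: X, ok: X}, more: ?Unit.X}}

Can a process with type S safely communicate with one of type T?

NO

!Unit | ?Unit  ✓
  !Str | !Str  ✗ same direction on both sides — not dual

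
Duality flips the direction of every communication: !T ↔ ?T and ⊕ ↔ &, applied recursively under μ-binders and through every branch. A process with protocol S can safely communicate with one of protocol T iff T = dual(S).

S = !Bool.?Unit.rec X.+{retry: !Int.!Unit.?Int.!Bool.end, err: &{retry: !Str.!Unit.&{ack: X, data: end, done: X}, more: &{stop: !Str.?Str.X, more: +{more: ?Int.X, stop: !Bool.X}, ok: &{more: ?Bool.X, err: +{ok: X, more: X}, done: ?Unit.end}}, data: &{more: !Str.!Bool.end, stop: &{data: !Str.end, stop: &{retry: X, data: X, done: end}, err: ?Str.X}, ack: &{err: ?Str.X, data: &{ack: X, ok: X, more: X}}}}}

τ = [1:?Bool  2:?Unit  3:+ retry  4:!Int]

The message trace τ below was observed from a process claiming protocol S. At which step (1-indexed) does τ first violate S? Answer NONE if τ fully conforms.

1

step 1: got ?Bool, protocol expects !Bool  ✗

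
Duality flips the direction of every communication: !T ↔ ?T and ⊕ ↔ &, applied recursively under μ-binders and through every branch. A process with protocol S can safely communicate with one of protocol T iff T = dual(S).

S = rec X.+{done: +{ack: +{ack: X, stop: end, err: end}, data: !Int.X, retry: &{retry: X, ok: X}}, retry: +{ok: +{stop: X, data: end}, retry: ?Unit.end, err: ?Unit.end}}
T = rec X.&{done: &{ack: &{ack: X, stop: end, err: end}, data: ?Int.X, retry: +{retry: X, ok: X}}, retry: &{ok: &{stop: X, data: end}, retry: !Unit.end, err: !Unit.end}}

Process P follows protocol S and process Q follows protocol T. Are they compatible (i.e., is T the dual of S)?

YES

rec X ‖ rec X  ok (rec unchanged)
  +{done,retry} ‖ &{done,retry}  ok labels match
    • done:
      +{ack,data,retry} ‖ &{ack,data,retry}  ok labels match
        • ack:
          +{ack,stop,err} ‖ &{ack,stop,err}  ok labels match
            • ack:
              X ‖ X  ok
            • stop:
              end ‖ end  ok
            • err:
              end ‖ end  ok
        • data:
          !Int ‖ ?Int  ok
            X ‖ X  ok
        • retry:
          &{retry,ok} ‖ +{retry,ok}  ok labels match
            • retry:
              X ‖ X  ok
            • ok:
              X ‖ X  ok
    • retry:
      +{ok,retry,err} ‖ &{ok,retry,err}  ok labels match
        • ok:
          +{stop,data} ‖ &{stop,data}  ok labels match
            • stop:
              X ‖ X  ok
            • data:
              end ‖ end  ok
        • retry:
          ?Unit ‖ !Unit  ok
            end ‖ end  ok
        • err:
          ?Unit ‖ !Unit  ok
            end ‖ end  ok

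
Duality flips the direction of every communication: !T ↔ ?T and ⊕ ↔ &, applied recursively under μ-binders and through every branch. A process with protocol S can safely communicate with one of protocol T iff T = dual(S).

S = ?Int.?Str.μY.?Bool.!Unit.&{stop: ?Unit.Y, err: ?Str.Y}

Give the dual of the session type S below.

!Int.!Str.μY.!Bool.?Unit.⊕{stop: !Unit.Y, err: !Str.Y}

?Int = !Int
  ?Str = !Str
    μY = μY  (rec unchanged)
      ?Bool = !Bool
        !Unit = ?Unit
          &{stop,err} = ⊕{stop,err}  (offer→select)
            • stop:
              ?Unit = !Unit
                Y self-dual
            • err:
              ?Str = !Str
                Y self-dual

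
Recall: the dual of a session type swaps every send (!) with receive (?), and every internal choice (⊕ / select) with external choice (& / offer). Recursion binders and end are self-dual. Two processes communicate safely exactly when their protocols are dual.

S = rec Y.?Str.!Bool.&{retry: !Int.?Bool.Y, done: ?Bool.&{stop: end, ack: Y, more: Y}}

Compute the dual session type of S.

rec Y.!Str.?Bool.+{retry: ?Int.!Bool.Y, done: !Bool.+{stop: end, ack: Y, more: Y}}

rec Y ↦ rec Y  (rec unchanged)
  ?Str ↦ !Str
    !Bool ↦ ?Bool
      &{retry,done} ↦ +{retry,done}  (external→internal)
        case retry:
          !Int ↦ ?Int
            ?Bool ↦ !Bool
              Y self-dual
        case done:
          ?Bool ↦ !Bool
            &{stop,ack,more} ↦ +{stop,ack,more}  (external→internal)
              case stop:
                end self-dual
              case ack:
                Y self-dual
              case more:
                Y self-dual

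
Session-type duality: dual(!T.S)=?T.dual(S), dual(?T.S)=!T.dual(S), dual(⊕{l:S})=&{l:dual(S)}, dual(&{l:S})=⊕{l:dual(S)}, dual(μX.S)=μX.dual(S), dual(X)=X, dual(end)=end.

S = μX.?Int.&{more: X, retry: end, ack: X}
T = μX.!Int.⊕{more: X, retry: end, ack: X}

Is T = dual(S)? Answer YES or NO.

μX ‖ μX  match (binder kept)
  ?Int ‖ !Int  match
    &{more,retry,ack} ‖ ⊕{more,retry,ack}  match labels match
      case more:
        X ‖ X  match
      case retry:
        end ‖ end  match
      case ack:
        X ‖ X  match

YES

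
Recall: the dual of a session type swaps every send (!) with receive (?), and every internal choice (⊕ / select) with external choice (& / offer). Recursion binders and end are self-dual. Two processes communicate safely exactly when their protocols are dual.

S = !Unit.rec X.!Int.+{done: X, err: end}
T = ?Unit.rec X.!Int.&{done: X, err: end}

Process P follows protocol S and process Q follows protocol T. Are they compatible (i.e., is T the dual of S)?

!Unit vs ?Unit  ok
  rec X vs rec X  ok (binder kept)
    !Int vs !Int  ✗ same direction on both sides — not dual

NO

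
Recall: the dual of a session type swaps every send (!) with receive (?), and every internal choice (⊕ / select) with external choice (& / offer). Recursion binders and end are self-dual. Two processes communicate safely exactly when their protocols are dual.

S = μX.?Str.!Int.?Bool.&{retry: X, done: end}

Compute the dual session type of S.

μX.!Str.?Int.!Bool.⊕{retry: X, done: end}

μX → μX  (rec unchanged)
  ?Str → !Str
    !Int → ?Int
      ?Bool → !Bool
        &{retry,done} → ⊕{retry,done}  (offer→select)
          case retry:
            X self-dual
          case done:
            end self-dual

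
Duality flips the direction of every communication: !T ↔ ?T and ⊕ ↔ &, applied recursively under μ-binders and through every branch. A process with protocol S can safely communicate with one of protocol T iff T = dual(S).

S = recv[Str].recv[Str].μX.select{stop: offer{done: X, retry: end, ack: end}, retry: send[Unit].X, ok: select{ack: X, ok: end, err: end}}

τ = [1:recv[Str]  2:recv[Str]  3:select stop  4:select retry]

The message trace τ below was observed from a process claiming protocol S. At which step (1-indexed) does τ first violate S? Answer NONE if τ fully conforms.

@1 recv[Str]  ✓  cont: recv[Str].μX.…
@2 recv[Str]  ✓  cont: μX.…
@3 select stop  ✓  cont: offer{done: μX.…, retry: end, ack: end}
@4 got select retry, protocol expects offer done or offer retry or offer ack  ✗

4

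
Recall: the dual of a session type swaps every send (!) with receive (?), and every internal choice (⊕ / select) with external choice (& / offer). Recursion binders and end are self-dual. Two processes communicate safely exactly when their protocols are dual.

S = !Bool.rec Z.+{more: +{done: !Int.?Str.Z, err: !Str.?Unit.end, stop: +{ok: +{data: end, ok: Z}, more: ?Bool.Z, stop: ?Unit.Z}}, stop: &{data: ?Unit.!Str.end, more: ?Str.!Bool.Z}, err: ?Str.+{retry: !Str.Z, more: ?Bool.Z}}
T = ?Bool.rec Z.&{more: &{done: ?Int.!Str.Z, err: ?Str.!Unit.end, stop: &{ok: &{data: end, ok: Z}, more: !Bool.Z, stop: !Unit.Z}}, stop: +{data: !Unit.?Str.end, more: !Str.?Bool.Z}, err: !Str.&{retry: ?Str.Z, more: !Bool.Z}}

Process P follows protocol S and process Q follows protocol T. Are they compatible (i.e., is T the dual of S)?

YES

!Bool vs ?Bool  ✓
  rec Z vs rec Z  ✓ (binder kept)
    +{more,stop,err} vs &{more,stop,err}  ✓ labels match
      case more:
        +{done,err,stop} vs &{done,err,stop}  ✓ labels match
          case done:
            !Int vs ?Int  ✓
              ?Str vs !Str  ✓
                Z vs Z  ✓
          case err:
            !Str vs ?Str  ✓
              ?Unit vs !Unit  ✓
                end vs end  ✓
          case stop:
            +{ok,more,stop} vs &{ok,more,stop}  ✓ labels match
              case ok:
                +{data,ok} vs &{data,ok}  ✓ labels match
                  case data:
                    end vs end  ✓
                  case ok:
                    Z vs Z  ✓
              case more:
                ?Bool vs !Bool  ✓
                  Z vs Z  ✓
              case stop:
                ?Unit vs !Unit  ✓
                  Z vs Z  ✓
      case stop:
        &{data,more} vs +{data,more}  ✓ labels match
          case data:
            ?Unit vs !Unit  ✓
              !Str vs ?Str  ✓
                end vs end  ✓
          case more:
            ?Str vs !Str  ✓
              !Bool vs ?Bool  ✓
                Z vs Z  ✓
      case err:
        ?Str vs !Str  ✓
          +{retry,more} vs &{retry,more}  ✓ labels match
            case retry:
              !Str vs ?Str  ✓
                Z vs Z  ✓
            case more:
              ?Bool vs !Bool  ✓
                Z vs Z  ✓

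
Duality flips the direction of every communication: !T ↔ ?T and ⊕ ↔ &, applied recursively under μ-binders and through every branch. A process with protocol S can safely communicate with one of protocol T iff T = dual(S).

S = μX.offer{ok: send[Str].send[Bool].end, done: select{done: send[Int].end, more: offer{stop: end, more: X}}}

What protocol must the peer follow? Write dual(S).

μX → μX  (rec unchanged)
  offer{ok,done} → select{ok,done}  (external→internal)
    • ok:
      send[Str] → recv[Str]
        send[Bool] → recv[Bool]
          dual(end) = end
    • done:
      select{done,more} → offer{done,more}  (⊕→&)
        • done:
          send[Int] → recv[Int]
            dual(end) = end
        • more:
          offer{stop,more} → select{stop,more}  (external→internal)
            • stop:
              dual(end) = end
            • more:
              dual(X) = X

μX.select{ok: recv[Str].recv[Bool].end, done: offer{done: recv[Int].end, more: select{stop: end, more: X}}}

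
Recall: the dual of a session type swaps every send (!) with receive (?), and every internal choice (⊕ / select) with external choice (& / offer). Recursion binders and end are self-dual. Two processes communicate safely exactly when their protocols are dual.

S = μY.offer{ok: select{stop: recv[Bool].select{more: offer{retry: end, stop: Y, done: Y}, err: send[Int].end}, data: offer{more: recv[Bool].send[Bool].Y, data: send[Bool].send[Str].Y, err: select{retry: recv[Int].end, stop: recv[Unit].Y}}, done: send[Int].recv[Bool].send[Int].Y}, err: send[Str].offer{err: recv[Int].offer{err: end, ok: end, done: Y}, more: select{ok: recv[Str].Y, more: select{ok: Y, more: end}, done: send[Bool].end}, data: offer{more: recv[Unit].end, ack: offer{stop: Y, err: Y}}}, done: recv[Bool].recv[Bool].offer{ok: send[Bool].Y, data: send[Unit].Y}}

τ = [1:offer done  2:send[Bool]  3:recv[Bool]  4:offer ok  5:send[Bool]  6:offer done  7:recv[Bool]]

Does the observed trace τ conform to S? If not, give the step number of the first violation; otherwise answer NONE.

[1] offer done  match  state: recv[Bool].recv[Bool].offer{ok: send[Bool].μY.…, data: send[Unit].μY.…}
[2] got send[Bool], protocol expects recv[Bool]  ✗

2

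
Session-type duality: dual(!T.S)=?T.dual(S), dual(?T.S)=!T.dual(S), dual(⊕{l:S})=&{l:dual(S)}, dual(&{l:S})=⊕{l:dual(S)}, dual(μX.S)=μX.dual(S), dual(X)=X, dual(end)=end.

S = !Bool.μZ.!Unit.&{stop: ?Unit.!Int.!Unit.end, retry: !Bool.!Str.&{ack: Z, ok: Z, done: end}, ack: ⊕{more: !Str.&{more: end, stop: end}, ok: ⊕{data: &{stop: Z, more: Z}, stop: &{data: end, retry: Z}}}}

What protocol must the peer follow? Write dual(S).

?Bool.μZ.?Unit.⊕{stop: !Unit.?Int.?Unit.end, retry: ?Bool.?Str.⊕{ack: Z, ok: Z, done: end}, ack: &{more: ?Str.⊕{more: end, stop: end}, ok: &{data: ⊕{stop: Z, more: Z}, stop: ⊕{data: end, retry: Z}}}}

!Bool = ?Bool
  μZ = μZ  (rec unchanged)
    !Unit = ?Unit
      &{stop,retry,ack} = ⊕{stop,retry,ack}  (&→⊕)
        case stop:
          ?Unit = !Unit
            !Int = ?Int
              !Unit = ?Unit
                dual(end) = end
        case retry:
          !Bool = ?Bool
            !Str = ?Str
              &{ack,ok,done} = ⊕{ack,ok,done}  (&→⊕)
                case ack:
                  dual(Z) = Z
                case ok:
                  dual(Z) = Z
                case done:
                  dual(end) = end
        case ack:
          ⊕{more,ok} = &{more,ok}  (internal→external)
            case more:
              !Str = ?Str
                &{more,stop} = ⊕{more,stop}  (&→⊕)
                  case more:
                    dual(end) = end
                  case stop:
                    dual(end) = end
            case ok:
              ⊕{data,stop} = &{data,stop}  (internal→external)
                case data:
                  &{stop,more} = ⊕{stop,more}  (&→⊕)
                    case stop:
                      dual(Z) = Z
                    case more:
                      dual(Z) = Z
                case stop:
                  &{data,retry} = ⊕{data,retry}  (&→⊕)
                    case data:
                      dual(end) = end
                    case retry:
                      dual(Z) = Z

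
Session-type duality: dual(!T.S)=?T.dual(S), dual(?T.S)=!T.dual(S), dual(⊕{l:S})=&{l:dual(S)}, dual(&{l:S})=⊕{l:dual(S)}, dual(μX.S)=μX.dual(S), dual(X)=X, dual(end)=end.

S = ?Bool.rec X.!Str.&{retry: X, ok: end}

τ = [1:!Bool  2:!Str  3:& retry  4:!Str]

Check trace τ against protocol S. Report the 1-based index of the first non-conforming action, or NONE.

[1] got !Bool, protocol expects ?Bool  ✗

1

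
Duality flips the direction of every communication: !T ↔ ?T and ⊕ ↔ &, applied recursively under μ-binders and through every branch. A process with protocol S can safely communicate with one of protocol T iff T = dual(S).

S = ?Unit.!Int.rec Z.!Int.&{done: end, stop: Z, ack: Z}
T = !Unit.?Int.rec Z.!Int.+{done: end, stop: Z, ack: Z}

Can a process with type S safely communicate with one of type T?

?Unit vs !Unit  ✓
  !Int vs ?Int  ✓
    rec Z vs rec Z  ✓ (binder kept)
      !Int vs !Int  ✗ same direction on both sides — not dual

NO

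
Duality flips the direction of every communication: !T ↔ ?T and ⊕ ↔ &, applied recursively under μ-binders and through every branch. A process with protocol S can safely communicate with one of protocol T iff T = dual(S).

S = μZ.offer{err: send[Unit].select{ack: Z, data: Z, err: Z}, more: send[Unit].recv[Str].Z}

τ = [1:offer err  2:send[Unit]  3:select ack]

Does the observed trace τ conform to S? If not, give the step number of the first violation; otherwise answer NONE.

step 1: offer err  match  state: send[Unit].select{ack: μZ.…, data: μZ.…, err: μZ.…}
step 2: send[Unit]  match  state: select{ack: μZ.…, data: μZ.…, err: μZ.…}
step 3: select ack  match  state: μZ.…
τ conforms to S (length 3)

NONE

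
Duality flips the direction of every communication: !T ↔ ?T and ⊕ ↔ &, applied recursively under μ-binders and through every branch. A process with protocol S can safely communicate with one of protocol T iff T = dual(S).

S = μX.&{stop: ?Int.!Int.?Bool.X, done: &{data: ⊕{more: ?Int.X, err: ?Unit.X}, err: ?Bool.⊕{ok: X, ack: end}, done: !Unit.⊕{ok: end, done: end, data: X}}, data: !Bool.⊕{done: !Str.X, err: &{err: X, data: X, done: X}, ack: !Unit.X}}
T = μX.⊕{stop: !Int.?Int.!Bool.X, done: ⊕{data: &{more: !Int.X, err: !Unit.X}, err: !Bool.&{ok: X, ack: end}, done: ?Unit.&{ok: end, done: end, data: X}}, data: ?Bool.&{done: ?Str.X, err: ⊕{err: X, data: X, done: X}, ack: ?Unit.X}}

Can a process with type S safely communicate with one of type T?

YES

μX ‖ μX  ✓ (binder kept)
  &{stop,done,data} ‖ ⊕{stop,done,data}  ✓ label sets agree
    [stop]
      ?Int ‖ !Int  ✓
        !Int ‖ ?Int  ✓
          ?Bool ‖ !Bool  ✓
            X ‖ X  ✓
    [done]
      &{data,err,done} ‖ ⊕{data,err,done}  ✓ label sets agree
        [data]
          ⊕{more,err} ‖ &{more,err}  ✓ label sets agree
            [more]
              ?Int ‖ !Int  ✓
                X ‖ X  ✓
            [err]
              ?Unit ‖ !Unit  ✓
                X ‖ X  ✓
        [err]
          ?Bool ‖ !Bool  ✓
            ⊕{ok,ack} ‖ &{ok,ack}  ✓ label sets agree
              [ok]
                X ‖ X  ✓
              [ack]
                end ‖ end  ✓
        [done]
          !Unit ‖ ?Unit  ✓
            ⊕{ok,done,data} ‖ &{ok,done,data}  ✓ label sets agree
              [ok]
                end ‖ end  ✓
              [done]
                end ‖ end  ✓
              [data]
                X ‖ X  ✓
    [data]
      !Bool ‖ ?Bool  ✓
        ⊕{done,err,ack} ‖ &{done,err,ack}  ✓ label sets agree
          [done]
            !Str ‖ ?Str  ✓
              X ‖ X  ✓
          [err]
            &{err,data,done} ‖ ⊕{err,data,done}  ✓ label sets agree
              [err]
                X ‖ X  ✓
              [data]
                X ‖ X  ✓
              [done]
                X ‖ X  ✓
          [ack]
            !Unit ‖ ?Unit  ✓
              X ‖ X  ✓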